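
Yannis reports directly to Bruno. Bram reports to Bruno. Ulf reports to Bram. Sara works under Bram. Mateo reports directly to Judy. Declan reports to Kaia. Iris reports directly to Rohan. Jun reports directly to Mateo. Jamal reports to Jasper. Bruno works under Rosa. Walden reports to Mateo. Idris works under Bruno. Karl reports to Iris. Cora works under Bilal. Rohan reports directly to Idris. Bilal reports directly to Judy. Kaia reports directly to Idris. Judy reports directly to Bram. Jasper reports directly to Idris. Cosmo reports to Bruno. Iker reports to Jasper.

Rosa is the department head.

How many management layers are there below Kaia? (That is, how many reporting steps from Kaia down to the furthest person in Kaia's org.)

The longest chain under Kaia runs Kaia → Declan, which is 1 level below Kaia.

1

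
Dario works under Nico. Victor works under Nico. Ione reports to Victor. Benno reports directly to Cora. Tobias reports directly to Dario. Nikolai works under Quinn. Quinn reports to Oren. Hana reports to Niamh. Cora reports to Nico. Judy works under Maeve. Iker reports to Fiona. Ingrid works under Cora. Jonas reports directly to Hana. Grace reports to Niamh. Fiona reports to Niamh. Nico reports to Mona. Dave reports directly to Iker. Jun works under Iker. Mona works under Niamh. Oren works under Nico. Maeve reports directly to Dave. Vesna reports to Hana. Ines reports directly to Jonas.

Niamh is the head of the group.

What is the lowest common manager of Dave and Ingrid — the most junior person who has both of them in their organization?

Niamh

Dave's chain of managers is Iker, Fiona, Niamh. Ingrid's chain of managers is Cora, Nico, Mona, Niamh. The first manager that appears in both chains is Niamh.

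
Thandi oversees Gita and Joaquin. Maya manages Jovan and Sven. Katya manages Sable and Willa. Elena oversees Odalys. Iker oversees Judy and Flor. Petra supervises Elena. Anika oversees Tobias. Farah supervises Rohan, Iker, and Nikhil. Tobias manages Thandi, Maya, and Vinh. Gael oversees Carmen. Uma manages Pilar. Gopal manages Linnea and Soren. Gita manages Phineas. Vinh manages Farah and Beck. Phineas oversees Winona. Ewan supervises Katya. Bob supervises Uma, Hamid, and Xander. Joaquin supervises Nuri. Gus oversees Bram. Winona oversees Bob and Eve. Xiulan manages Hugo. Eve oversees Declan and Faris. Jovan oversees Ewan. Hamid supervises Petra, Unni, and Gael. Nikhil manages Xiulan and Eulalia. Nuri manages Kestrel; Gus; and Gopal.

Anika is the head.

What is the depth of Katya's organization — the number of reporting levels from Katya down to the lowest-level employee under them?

1

The longest chain under Katya runs Katya → Sable, which is 1 level below Katya.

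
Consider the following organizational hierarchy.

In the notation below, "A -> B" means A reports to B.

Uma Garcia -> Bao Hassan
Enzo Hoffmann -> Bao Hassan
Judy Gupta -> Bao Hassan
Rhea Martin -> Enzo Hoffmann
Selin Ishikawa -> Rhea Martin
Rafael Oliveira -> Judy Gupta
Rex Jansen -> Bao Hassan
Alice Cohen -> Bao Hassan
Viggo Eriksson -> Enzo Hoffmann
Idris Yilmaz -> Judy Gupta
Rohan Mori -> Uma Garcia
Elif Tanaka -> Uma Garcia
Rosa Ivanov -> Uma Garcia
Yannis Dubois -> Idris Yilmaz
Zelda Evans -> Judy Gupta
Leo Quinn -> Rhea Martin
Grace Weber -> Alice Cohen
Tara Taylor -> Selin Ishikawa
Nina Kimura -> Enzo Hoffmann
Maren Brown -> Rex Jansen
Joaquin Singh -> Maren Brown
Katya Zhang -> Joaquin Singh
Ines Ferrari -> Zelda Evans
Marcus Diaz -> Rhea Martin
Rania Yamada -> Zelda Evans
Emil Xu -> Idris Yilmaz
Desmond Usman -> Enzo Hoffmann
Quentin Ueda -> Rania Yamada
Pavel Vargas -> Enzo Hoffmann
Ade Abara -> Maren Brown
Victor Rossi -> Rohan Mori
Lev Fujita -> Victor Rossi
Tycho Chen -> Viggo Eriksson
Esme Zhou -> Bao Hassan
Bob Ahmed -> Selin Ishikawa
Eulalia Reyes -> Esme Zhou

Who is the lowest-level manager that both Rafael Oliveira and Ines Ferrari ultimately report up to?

Rafael Oliveira's chain of managers is Judy Gupta, Bao Hassan. Ines Ferrari's chain of managers is Zelda Evans, Judy Gupta, Bao Hassan. The first manager that appears in both chains is Judy Gupta.

Judy Gupta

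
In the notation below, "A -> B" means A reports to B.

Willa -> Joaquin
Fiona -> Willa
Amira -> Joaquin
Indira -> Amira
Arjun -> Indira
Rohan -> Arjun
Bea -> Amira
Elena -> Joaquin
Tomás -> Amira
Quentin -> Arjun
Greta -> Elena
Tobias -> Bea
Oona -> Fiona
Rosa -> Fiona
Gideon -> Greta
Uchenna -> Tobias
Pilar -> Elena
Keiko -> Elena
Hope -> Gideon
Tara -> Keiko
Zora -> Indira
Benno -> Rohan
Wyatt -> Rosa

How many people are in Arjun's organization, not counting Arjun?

Arjun directly manages Rohan, Quentin. Under Rohan: Benno (1). Quentin has no reports. So Arjun's organization is 2 direct reports plus everyone under them: 2 + 1 = 3.

3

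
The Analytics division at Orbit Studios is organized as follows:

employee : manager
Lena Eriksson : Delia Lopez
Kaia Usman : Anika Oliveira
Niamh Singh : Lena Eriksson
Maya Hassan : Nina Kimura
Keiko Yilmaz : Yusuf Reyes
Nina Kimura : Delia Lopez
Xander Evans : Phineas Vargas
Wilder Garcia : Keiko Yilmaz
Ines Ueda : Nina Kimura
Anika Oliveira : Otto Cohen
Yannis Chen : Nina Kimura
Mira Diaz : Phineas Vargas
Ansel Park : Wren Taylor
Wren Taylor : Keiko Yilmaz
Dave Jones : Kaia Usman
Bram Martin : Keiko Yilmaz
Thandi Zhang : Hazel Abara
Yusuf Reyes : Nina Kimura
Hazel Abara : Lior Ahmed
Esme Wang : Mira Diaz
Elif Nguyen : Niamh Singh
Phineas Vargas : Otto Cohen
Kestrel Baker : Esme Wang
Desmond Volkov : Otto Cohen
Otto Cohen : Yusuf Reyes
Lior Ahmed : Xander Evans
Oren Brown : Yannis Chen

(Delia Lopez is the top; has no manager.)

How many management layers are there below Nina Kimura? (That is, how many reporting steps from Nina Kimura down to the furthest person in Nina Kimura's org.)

The longest chain under Nina Kimura runs Nina Kimura → Yusuf Reyes → Otto Cohen → Phineas Vargas → Xander Evans → Lior Ahmed → Hazel Abara → Thandi Zhang, which is 7 levels below Nina Kimura.

7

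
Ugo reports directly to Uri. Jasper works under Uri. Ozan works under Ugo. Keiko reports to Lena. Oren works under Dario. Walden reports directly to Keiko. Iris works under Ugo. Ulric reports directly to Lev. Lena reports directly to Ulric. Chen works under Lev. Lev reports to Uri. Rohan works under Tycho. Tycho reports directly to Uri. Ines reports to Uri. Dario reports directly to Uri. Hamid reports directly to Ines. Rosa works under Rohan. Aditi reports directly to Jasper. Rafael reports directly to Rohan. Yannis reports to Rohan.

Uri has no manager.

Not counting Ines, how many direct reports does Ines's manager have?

5

Ines reports to Uri. Uri's other direct reports are Lev, Dario, Jasper, Ugo, Tycho — 5 peers.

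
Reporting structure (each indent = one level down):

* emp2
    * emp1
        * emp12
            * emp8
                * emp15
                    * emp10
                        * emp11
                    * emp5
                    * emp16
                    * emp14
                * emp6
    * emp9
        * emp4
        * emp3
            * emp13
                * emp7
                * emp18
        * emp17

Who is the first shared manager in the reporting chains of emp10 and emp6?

emp8

emp10's chain of managers is emp15, emp8, emp12, emp1, emp2. emp6's chain of managers is emp8, emp12, emp1, emp2. The first manager that appears in both chains is emp8.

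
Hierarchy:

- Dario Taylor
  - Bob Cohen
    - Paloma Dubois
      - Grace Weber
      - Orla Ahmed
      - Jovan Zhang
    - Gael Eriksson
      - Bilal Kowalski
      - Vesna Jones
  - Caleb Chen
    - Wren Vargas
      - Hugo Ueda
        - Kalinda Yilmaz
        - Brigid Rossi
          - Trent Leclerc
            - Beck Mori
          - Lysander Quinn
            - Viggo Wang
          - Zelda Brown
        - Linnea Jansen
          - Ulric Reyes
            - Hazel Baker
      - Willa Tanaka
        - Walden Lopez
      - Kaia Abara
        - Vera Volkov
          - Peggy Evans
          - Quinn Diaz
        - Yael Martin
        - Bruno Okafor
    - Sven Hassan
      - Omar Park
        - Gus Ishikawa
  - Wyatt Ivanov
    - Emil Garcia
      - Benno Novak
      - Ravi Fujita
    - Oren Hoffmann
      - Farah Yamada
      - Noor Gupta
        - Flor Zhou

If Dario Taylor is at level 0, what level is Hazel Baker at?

6

Chain from Hazel Baker up to Dario Taylor: Hazel Baker → Ulric Reyes → Linnea Jansen → Hugo Ueda → Wren Vargas → Caleb Chen → Dario Taylor. That is 6 steps up, so Hazel Baker is 6 levels below Dario Taylor.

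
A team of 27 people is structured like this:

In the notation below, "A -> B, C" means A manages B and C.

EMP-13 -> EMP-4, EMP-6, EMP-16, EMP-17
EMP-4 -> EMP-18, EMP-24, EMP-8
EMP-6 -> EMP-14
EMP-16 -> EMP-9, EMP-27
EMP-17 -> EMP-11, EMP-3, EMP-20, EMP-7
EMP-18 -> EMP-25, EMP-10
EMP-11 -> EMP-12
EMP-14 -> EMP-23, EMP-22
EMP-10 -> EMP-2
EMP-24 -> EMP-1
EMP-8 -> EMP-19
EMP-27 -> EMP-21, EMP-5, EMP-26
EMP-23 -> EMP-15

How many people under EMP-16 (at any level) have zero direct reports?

The people in EMP-16's organization with no one reporting to them are EMP-26, EMP-5, EMP-21, EMP-9. That is 4.

4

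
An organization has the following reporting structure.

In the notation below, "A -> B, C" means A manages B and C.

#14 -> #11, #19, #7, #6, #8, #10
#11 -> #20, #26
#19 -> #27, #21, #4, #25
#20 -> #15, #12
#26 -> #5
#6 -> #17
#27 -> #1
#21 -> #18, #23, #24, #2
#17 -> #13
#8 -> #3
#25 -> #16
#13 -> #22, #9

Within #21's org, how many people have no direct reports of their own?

The people in #21's organization with no one reporting to them are #2, #24, #23, #18. That is 4.

4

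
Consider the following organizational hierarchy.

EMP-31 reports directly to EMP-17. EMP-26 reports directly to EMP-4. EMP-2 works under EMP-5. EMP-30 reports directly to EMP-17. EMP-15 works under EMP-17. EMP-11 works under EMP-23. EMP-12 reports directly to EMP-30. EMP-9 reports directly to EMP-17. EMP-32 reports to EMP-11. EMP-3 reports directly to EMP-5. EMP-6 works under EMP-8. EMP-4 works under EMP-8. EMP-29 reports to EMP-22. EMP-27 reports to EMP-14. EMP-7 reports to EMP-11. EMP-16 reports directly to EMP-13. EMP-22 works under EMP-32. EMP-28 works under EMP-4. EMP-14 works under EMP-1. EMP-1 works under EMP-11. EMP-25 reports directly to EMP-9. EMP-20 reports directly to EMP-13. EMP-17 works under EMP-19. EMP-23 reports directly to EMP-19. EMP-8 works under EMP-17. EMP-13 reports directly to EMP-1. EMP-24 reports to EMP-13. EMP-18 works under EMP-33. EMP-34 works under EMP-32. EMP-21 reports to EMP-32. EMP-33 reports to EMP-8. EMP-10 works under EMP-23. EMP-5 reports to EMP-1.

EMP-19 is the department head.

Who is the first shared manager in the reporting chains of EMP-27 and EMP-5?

EMP-1

EMP-27's chain of managers is EMP-14, EMP-1, EMP-11, EMP-23, EMP-19. EMP-5's chain of managers is EMP-1, EMP-11, EMP-23, EMP-19. The first manager that appears in both chains is EMP-1.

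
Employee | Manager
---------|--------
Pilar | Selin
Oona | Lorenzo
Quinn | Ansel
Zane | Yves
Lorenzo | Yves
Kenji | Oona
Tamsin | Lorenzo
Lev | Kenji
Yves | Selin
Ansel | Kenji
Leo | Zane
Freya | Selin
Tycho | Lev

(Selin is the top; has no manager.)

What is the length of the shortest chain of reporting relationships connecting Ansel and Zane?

Ansel is 4 levels below Yves, and Zane is 1 level below Yves (their lowest common manager). The shortest path runs up from Ansel to Yves and back down to Zane: 4 + 1 = 5 links.

5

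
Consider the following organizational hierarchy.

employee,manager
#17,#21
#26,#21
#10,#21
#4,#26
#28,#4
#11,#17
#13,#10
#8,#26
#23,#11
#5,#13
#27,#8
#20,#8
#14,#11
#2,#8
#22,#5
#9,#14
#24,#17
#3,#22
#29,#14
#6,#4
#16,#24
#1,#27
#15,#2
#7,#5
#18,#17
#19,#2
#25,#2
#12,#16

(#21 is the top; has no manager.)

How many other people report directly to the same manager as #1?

0

#1 reports to #27, and #27 has no other direct reports. #1 has 0 peers.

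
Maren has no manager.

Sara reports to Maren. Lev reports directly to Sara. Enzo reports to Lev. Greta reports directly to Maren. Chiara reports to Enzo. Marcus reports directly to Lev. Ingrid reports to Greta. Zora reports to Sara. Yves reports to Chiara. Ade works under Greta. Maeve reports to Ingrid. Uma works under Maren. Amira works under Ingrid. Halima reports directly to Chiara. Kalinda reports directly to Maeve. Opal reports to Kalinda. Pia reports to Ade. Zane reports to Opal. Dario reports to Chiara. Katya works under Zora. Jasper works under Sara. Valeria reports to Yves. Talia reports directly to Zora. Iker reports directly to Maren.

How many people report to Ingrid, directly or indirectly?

5

Ingrid directly manages Maeve, Amira. Under Maeve: Kalinda, Opal, Zane (3). Amira has no reports. So Ingrid's organization is 2 direct reports plus everyone under them: 4 + 1 = 5.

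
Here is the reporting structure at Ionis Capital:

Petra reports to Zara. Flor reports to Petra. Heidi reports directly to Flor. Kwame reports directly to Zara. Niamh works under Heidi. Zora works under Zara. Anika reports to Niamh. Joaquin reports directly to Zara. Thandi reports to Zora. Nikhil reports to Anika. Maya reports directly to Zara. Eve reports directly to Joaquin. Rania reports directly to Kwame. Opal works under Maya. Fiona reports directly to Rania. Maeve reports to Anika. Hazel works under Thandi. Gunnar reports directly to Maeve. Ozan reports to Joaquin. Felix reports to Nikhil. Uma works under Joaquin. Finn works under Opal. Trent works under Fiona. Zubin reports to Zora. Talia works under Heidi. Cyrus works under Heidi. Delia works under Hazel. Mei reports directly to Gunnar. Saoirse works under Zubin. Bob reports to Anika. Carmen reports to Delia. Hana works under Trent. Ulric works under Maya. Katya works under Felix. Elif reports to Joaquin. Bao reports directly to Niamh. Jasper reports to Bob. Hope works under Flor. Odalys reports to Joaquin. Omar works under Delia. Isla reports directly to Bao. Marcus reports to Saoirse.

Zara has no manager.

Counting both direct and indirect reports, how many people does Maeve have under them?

Maeve directly manages Gunnar. Under Gunnar: Mei (1). That's 2 in total.

2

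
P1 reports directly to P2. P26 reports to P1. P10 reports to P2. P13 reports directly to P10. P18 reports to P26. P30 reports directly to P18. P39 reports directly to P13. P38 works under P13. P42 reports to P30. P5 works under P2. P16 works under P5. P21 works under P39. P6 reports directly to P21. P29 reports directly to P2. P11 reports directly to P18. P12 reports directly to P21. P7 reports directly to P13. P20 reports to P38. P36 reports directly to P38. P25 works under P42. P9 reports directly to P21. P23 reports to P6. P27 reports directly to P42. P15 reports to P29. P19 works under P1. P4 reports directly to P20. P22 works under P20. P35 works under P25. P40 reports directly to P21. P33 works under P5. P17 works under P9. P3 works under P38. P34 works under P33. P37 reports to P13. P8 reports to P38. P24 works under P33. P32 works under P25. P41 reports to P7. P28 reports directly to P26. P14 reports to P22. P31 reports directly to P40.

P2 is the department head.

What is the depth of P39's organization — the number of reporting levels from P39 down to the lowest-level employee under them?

3

The longest chain under P39 runs P39 → P21 → P40 → P31, which is 3 levels below P39.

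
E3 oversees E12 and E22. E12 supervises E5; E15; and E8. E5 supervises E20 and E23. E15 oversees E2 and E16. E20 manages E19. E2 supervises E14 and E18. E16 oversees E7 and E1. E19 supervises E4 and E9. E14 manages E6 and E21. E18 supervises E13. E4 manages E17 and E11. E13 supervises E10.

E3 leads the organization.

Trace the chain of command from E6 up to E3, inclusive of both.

E6 -> E14 -> E2 -> E15 -> E12 -> E3

E6 reports to E14. E14 reports to E2. E2 reports to E15. E15 reports to E12. E12 reports to E3. E3 is at the top.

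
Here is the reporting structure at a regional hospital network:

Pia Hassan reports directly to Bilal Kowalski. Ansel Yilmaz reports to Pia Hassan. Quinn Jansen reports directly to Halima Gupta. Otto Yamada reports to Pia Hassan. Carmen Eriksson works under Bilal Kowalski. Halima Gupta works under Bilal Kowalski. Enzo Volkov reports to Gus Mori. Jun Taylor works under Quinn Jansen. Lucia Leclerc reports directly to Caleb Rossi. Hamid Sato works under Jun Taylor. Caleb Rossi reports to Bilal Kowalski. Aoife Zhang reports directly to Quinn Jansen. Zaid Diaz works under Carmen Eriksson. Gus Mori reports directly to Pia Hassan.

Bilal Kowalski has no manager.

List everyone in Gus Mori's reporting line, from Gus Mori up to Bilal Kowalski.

Gus Mori reports to Pia Hassan. Pia Hassan reports to Bilal Kowalski. Bilal Kowalski is at the top.

Gus Mori -> Pia Hassan -> Bilal Kowalski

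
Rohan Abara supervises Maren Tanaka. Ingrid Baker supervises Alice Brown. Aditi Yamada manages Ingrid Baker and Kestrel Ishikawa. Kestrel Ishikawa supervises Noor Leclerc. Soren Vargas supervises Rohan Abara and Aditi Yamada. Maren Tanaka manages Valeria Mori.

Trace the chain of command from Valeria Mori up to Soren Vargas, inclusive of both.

Valeria Mori -> Maren Tanaka -> Rohan Abara -> Soren Vargas

Valeria Mori reports to Maren Tanaka. Maren Tanaka reports to Rohan Abara. Rohan Abara reports to Soren Vargas. Soren Vargas is at the top.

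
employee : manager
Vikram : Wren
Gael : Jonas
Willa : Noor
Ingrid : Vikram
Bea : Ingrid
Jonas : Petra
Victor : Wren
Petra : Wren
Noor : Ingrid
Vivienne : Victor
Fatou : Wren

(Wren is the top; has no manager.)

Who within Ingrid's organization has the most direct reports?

Ingrid

Direct-report counts within Ingrid's organization: Ingrid has 2; Noor has 1. The largest is 2, held by Ingrid.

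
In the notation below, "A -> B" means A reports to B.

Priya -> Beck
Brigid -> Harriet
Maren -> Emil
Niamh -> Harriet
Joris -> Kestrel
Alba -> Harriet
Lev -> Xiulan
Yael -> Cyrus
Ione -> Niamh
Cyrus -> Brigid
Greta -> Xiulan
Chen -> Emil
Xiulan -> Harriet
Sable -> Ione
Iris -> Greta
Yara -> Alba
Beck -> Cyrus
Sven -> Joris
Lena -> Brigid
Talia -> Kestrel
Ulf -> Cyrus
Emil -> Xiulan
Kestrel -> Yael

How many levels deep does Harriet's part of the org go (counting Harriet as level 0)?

The longest chain under Harriet runs Harriet → Brigid → Cyrus → Yael → Kestrel → Joris → Sven, which is 6 levels below Harriet.

6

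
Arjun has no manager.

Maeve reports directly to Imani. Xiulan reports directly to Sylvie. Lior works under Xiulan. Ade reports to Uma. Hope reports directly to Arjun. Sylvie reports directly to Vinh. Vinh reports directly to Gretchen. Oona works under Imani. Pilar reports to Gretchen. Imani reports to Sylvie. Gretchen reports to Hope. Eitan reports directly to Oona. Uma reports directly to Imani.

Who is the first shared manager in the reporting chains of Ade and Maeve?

Imani

Ade's chain of managers is Uma, Imani, Sylvie, Vinh, Gretchen, Hope, Arjun. Maeve's chain of managers is Imani, Sylvie, Vinh, Gretchen, Hope, Arjun. The first manager that appears in both chains is Imani.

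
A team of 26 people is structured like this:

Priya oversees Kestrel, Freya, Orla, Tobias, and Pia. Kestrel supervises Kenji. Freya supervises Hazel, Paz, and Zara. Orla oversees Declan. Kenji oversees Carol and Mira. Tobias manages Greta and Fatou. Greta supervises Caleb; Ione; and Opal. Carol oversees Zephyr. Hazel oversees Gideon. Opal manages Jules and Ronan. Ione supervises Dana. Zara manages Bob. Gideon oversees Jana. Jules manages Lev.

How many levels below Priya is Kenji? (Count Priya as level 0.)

Chain from Kenji up to Priya: Kenji → Kestrel → Priya. That is 2 steps up, so Kenji is 2 levels below Priya.

2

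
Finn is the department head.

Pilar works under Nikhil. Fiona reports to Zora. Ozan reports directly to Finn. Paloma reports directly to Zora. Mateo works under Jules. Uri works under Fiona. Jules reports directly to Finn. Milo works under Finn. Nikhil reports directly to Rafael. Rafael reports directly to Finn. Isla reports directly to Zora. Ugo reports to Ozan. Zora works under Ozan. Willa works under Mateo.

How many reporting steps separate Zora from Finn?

2

Chain from Zora up to Finn: Zora → Ozan → Finn. That is 2 steps up, so Zora is 2 levels below Finn.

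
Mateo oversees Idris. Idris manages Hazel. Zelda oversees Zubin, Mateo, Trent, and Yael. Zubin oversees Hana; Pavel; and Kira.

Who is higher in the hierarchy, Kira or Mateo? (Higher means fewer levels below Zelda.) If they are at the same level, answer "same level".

Kira is 2 levels below Zelda; Mateo is 1. Mateo is higher.

Mateo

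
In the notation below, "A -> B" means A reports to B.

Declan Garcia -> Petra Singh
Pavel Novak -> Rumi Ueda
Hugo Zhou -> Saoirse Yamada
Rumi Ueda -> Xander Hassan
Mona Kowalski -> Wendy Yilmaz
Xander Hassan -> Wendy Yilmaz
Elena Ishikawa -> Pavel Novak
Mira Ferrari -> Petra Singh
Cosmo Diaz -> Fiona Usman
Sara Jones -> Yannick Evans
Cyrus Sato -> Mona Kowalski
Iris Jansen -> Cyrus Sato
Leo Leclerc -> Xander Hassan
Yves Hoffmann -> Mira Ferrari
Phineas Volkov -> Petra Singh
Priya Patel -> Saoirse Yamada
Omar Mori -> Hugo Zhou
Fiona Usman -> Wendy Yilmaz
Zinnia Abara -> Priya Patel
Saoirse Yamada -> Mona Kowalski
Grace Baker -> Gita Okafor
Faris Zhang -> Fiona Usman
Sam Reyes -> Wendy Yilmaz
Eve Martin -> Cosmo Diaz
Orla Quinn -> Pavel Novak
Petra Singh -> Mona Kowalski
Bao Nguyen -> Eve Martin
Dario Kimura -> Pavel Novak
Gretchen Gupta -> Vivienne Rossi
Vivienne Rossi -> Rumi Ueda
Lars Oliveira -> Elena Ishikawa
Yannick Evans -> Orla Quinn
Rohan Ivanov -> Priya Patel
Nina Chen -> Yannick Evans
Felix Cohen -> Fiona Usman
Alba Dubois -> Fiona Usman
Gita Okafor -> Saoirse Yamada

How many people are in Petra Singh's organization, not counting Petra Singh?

Petra Singh directly manages Mira Ferrari, Phineas Volkov, Declan Garcia. Under Mira Ferrari: Yves Hoffmann (1). Phineas Volkov has no reports. Declan Garcia has no reports. So Petra Singh's organization is 3 direct reports plus everyone under them: 2 + 1 + 1 = 4.

4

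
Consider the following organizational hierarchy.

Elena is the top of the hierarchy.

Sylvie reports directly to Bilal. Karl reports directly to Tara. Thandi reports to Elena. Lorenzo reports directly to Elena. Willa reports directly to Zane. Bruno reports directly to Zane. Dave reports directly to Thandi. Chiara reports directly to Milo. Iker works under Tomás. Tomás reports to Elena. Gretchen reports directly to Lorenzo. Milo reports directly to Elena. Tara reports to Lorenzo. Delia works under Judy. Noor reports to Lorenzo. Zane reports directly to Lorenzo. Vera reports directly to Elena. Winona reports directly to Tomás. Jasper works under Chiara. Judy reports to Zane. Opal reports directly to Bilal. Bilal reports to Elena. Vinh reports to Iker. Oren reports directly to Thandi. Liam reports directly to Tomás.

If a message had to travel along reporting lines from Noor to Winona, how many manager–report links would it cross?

Noor is 2 levels below Elena, and Winona is 2 levels below Elena (their lowest common manager). The shortest path runs up from Noor to Elena and back down to Winona: 2 + 2 = 4 links.

4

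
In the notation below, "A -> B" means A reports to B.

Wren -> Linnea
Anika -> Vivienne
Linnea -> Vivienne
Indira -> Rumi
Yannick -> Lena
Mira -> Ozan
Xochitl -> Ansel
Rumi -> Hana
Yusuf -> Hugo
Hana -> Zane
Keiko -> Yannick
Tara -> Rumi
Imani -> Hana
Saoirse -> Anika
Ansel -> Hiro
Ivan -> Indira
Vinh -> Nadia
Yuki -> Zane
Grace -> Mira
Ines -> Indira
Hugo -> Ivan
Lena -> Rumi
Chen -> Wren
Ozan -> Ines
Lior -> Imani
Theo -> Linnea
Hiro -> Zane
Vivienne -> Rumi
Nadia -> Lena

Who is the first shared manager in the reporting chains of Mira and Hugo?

Indira

Mira's chain of managers is Ozan, Ines, Indira, Rumi, Hana, Zane. Hugo's chain of managers is Ivan, Indira, Rumi, Hana, Zane. The first manager that appears in both chains is Indira.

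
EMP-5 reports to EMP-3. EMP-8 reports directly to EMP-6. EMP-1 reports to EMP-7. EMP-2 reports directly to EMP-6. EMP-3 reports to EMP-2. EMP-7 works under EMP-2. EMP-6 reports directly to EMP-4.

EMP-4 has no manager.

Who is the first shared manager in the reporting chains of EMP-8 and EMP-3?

EMP-6

EMP-8's chain of managers is EMP-6, EMP-4. EMP-3's chain of managers is EMP-2, EMP-6, EMP-4. The first manager that appears in both chains is EMP-6.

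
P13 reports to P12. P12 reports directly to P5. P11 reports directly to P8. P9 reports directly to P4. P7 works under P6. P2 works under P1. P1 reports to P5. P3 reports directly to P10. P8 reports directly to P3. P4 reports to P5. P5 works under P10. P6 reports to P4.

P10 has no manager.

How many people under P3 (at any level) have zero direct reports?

1

The only person in P3's organization with no one reporting to them is P11. That is 1.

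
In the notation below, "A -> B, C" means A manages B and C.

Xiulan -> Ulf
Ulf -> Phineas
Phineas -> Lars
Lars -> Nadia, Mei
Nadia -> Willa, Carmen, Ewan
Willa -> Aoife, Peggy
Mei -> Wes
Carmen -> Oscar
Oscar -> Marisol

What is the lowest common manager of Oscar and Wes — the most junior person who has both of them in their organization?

Oscar's chain of managers is Carmen, Nadia, Lars, Phineas, Ulf, Xiulan. Wes's chain of managers is Mei, Lars, Phineas, Ulf, Xiulan. The first manager that appears in both chains is Lars.

Lars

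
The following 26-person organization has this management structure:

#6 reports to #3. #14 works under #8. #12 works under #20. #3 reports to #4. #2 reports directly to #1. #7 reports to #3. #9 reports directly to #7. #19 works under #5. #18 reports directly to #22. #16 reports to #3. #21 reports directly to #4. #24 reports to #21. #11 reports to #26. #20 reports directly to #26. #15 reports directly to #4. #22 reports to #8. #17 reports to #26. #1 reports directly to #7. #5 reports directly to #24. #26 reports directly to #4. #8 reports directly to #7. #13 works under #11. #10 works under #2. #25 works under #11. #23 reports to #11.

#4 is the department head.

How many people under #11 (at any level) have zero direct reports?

The people in #11's organization with no one reporting to them are #25, #23, #13. That is 3.

3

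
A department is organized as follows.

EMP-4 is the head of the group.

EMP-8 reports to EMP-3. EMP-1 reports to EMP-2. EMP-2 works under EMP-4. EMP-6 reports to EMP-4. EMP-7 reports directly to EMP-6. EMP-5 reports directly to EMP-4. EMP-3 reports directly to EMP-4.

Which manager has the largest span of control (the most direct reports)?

EMP-4

Direct-report counts: EMP-4 has 4; EMP-3 has 1; EMP-6 has 1; EMP-2 has 1. The largest is 4, held by EMP-4.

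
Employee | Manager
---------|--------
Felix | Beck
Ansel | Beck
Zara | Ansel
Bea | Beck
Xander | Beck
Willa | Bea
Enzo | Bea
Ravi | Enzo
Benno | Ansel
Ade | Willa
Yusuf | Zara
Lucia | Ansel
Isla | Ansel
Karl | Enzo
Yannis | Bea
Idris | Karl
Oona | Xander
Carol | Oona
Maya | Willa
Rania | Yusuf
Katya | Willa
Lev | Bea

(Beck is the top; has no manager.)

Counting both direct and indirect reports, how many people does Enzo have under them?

3

Enzo directly manages Ravi, Karl. Ravi has no reports. Under Karl: Idris (1). So Enzo's organization is 2 direct reports plus everyone under them: 1 + 2 = 3.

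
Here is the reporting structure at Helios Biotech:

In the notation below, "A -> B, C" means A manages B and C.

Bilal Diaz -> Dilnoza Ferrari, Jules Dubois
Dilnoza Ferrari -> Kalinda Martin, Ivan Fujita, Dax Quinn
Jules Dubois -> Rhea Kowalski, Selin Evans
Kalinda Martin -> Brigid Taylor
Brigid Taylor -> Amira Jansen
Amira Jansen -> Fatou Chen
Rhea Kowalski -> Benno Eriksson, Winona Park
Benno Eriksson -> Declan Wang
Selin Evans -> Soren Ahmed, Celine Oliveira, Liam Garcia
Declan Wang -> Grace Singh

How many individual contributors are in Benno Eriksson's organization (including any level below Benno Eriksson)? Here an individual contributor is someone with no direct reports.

1

The only person in Benno Eriksson's organization with no one reporting to them is Grace Singh. That is 1.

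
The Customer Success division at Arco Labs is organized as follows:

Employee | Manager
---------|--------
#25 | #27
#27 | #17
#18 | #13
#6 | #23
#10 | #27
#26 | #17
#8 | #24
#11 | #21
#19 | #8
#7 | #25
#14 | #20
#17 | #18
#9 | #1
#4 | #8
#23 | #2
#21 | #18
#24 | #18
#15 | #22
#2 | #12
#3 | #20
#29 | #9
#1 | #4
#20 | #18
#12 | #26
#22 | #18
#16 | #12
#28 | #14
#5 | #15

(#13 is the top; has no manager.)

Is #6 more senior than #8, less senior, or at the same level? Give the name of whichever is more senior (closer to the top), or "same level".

#6 is 7 levels below #13; #8 is 3. #8 is higher.

#8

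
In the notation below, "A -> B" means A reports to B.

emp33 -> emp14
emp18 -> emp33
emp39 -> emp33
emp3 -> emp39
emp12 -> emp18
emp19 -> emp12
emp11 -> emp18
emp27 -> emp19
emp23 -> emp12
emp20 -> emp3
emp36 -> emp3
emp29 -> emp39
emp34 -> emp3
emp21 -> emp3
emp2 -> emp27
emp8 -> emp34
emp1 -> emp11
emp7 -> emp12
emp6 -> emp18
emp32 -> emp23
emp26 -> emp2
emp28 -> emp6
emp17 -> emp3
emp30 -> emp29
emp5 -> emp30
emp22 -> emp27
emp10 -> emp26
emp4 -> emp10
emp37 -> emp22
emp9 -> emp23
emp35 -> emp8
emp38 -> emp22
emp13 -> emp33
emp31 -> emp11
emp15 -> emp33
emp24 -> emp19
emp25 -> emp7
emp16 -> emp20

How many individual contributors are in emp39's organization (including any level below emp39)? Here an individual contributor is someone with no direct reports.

6

The people in emp39's organization with no one reporting to them are emp5, emp17, emp21, emp35, emp36, emp16. That is 6.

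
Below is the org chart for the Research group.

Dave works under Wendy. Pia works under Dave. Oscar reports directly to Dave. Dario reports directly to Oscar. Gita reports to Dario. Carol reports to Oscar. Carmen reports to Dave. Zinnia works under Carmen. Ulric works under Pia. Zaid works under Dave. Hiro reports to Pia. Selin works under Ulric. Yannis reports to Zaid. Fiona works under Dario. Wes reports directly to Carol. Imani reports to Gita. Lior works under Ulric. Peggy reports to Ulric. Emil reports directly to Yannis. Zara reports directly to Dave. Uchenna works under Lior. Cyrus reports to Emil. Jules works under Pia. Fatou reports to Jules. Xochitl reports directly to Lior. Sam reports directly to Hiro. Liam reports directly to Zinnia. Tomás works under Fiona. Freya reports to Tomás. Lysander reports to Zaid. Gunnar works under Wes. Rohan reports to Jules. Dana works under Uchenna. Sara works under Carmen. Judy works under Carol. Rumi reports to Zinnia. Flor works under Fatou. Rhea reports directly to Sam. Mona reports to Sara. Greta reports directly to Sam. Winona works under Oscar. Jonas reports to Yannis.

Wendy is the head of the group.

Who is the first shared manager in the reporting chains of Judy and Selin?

Judy's chain of managers is Carol, Oscar, Dave, Wendy. Selin's chain of managers is Ulric, Pia, Dave, Wendy. The first manager that appears in both chains is Dave.

Dave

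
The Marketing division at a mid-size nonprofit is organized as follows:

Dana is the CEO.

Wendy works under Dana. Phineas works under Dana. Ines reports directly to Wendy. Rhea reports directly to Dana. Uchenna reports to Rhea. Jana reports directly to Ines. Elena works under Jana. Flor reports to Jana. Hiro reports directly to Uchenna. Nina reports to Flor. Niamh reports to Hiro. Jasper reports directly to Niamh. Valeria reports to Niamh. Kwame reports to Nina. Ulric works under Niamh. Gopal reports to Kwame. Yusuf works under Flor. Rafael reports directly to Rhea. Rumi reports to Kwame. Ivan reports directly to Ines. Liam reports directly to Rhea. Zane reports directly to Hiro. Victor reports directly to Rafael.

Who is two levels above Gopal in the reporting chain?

Nina

Gopal reports to Kwame, and Kwame reports to Nina. So Gopal's skip-level manager is Nina.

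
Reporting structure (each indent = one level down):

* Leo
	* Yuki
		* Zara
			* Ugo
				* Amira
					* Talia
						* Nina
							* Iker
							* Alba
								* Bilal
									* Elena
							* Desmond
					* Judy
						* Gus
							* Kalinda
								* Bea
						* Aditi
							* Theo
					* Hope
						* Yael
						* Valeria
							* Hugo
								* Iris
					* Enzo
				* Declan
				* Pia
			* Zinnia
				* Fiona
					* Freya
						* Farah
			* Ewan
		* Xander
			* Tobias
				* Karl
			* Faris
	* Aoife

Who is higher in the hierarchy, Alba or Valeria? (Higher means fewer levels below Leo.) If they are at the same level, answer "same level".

Valeria

Alba is 7 levels below Leo; Valeria is 6. Valeria is higher.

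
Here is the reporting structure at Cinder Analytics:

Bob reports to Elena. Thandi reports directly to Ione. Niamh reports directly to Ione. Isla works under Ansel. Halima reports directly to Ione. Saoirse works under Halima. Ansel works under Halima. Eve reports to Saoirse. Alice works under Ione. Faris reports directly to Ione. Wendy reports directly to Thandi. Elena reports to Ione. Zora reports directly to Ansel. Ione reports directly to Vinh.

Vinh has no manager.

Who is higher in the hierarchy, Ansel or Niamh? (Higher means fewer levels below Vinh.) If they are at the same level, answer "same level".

Ansel is 3 levels below Vinh; Niamh is 2. Niamh is higher.

Niamh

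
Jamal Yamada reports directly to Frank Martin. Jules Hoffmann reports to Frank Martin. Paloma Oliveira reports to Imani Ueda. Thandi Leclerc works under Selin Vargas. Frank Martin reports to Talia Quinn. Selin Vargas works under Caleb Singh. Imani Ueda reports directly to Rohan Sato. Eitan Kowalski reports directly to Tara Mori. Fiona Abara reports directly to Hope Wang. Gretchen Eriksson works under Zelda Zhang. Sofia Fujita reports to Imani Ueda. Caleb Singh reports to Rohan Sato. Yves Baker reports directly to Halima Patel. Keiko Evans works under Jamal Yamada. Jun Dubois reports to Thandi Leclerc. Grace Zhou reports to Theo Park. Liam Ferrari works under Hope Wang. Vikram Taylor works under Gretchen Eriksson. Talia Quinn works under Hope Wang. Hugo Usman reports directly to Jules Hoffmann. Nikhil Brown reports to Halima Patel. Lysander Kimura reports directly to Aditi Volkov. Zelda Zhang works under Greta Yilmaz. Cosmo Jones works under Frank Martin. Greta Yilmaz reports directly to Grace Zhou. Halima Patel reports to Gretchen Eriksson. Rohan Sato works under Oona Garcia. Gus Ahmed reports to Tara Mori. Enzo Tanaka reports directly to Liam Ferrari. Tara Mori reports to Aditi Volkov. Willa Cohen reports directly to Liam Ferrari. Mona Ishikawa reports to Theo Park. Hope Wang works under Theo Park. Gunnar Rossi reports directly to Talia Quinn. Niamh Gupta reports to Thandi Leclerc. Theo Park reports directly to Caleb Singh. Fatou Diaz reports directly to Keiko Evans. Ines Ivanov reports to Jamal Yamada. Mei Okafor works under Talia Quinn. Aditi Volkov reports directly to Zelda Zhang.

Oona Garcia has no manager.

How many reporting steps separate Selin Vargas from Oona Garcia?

Chain from Selin Vargas up to Oona Garcia: Selin Vargas → Caleb Singh → Rohan Sato → Oona Garcia. That is 3 steps up, so Selin Vargas is 3 levels below Oona Garcia.

3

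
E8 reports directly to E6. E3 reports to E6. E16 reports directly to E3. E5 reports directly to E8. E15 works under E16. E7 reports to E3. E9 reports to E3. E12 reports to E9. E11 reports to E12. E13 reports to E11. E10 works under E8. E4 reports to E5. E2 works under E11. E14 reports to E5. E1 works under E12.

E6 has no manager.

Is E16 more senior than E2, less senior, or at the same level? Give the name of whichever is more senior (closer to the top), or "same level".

E16

E16 is 2 levels below E6; E2 is 5. E16 is higher.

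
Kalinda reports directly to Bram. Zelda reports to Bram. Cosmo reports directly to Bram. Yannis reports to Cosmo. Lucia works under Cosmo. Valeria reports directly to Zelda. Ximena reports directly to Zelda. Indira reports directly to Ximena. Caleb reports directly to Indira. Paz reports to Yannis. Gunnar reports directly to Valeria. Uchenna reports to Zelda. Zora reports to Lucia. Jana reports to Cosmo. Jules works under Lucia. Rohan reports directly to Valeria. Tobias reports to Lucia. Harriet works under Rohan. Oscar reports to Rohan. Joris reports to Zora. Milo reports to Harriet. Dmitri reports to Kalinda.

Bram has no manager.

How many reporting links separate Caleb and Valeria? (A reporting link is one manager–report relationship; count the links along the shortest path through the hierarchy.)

4

Caleb is 3 levels below Zelda, and Valeria is 1 level below Zelda (their lowest common manager). The shortest path runs up from Caleb to Zelda and back down to Valeria: 3 + 1 = 4 links.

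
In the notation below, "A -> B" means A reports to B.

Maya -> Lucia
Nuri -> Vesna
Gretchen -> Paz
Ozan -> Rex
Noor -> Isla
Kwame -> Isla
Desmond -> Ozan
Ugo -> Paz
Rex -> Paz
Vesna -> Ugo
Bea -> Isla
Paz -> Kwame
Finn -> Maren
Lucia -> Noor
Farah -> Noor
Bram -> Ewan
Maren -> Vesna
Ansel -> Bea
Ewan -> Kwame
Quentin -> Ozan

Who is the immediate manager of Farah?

Farah reports directly to Noor.

Noor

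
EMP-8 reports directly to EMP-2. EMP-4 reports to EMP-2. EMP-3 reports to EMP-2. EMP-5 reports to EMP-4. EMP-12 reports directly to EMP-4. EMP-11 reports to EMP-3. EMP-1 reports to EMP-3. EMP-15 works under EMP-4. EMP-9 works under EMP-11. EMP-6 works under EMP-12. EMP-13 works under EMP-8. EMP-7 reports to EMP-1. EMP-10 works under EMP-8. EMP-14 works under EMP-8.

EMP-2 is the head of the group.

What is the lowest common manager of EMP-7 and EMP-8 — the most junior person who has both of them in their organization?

EMP-7's chain of managers is EMP-1, EMP-3, EMP-2. EMP-8's chain of managers is EMP-2. The first manager that appears in both chains is EMP-2.

EMP-2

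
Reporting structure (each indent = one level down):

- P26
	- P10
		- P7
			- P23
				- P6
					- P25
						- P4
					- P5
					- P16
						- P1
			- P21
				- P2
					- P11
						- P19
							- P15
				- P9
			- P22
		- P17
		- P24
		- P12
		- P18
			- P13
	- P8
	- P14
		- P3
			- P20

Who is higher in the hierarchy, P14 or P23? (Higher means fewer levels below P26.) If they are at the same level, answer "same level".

P14 is 1 level below P26; P23 is 3. P14 is higher.

P14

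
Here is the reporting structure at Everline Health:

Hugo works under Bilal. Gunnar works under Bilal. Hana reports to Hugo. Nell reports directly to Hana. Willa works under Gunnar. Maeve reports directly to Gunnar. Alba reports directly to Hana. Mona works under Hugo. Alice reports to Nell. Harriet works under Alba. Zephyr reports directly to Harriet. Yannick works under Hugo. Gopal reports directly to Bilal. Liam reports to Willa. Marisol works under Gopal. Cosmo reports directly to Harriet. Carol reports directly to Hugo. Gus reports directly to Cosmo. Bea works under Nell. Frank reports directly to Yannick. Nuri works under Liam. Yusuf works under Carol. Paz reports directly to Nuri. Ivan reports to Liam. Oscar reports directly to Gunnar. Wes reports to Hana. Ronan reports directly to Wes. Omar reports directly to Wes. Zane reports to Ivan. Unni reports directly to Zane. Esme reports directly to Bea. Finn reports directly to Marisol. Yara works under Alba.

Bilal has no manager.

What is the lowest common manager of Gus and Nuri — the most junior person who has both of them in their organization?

Bilal

Gus's chain of managers is Cosmo, Harriet, Alba, Hana, Hugo, Bilal. Nuri's chain of managers is Liam, Willa, Gunnar, Bilal. The first manager that appears in both chains is Bilal.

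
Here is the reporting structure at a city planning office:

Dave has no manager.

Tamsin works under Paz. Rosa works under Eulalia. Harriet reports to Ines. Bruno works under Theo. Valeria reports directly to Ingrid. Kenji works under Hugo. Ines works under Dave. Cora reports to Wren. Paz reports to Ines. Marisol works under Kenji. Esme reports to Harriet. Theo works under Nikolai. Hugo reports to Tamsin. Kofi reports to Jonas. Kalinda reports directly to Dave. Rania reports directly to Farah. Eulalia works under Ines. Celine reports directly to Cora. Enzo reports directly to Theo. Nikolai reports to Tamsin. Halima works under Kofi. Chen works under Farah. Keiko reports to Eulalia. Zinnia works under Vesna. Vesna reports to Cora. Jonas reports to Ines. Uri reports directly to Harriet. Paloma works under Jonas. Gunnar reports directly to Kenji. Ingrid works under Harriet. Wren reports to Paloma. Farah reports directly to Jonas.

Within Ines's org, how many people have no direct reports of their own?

The people in Ines's organization with no one reporting to them are Uri, Esme, Valeria, Keiko, Rosa, Gunnar, Marisol, Bruno, Enzo, Celine, Zinnia, Chen, Rania, Halima. That is 14.

14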